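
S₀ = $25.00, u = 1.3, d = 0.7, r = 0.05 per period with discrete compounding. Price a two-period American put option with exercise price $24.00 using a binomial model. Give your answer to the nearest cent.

Risk-neutral probability p = (1 + 0.05 − 0.7)/(1.3 − 0.7) = 0.3500/0.6000 = 0.5833
Terminal stock prices: S_uu = 42.25, S_ud = 22.75, S_dd = 12.25
Terminal payoffs (K − S): max(-18.25, 0) = 0, max(1.25, 0) = 1.25, max(11.75, 0) = 11.75
Node u (S = 32.5): continuation = 1/1.05·[0.5833·0.0000 + 0.4167·1.2500] = 0.4960; exercise value = 0.0000 ≤ continuation, so V_u = 0.4960
Node d (S = 17.5): continuation = 1/1.05·[0.5833·1.2500 + 0.4167·11.7500] = 5.3571; exercise value = 6.5000 > continuation, so V_d = 6.5000 (exercise)
Node 0 (S = 25): continuation = 1/1.05·[0.5833·0.4960 + 0.4167·6.5000] = 2.8549; exercise value = 0.0000 ≤ continuation, so V_0 = 2.8549

$2.85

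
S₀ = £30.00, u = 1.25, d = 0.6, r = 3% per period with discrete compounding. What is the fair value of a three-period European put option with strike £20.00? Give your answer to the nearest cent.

Risk-neutral probability p = (1 + 0.03 − 0.6)/(1.25 − 0.6) = 0.4300/0.6500 = 0.6615
Terminal stock prices: S_uuu = 58.59, S_uud = 28.12, S_udd = 13.5, S_ddd = 6.48
Terminal payoffs (K − S): max(-38.59, 0) = 0, max(-8.125, 0) = 0, max(6.5, 0) = 6.5, max(13.52, 0) = 13.52
Node uu (S = 46.88): V_uu = 1/1.03·[0.6615·0.0000 + 0.3385·0.0000] = 0.0000
Node ud (S = 22.5): V_ud = 1/1.03·[0.6615·0.0000 + 0.3385·6.5000] = 2.1359
Node dd (S = 10.8): V_dd = 1/1.03·[0.6615·6.5000 + 0.3385·13.5200] = 8.6175
Node u (S = 37.5): V_u = 1/1.03·[0.6615·0.0000 + 0.3385·2.1359] = 0.7019
Node d (S = 18): V_d = 1/1.03·[0.6615·2.1359 + 0.3385·8.6175] = 4.2036
Node 0 (S = 30): V_0 = 1/1.03·[0.6615·0.7019 + 0.3385·4.2036] = 1.8321

£1.83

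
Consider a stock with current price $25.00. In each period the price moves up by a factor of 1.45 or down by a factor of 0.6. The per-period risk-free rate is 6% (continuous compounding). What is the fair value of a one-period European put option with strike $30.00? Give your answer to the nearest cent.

$6.45

Risk-neutral probability p = (e^0.06 − 0.6)/(1.45 − 0.6) = 0.4618/0.8500 = 0.5433
Terminal stock prices: S_u = 36.25, S_d = 15
Terminal payoffs (K − S): max(-6.25, 0) = 0, max(15, 0) = 15
Node 0 (S = 25): V_0 = e^(−0.06)·[0.5433·0.0000 + 0.4567·15.0000] = 6.4510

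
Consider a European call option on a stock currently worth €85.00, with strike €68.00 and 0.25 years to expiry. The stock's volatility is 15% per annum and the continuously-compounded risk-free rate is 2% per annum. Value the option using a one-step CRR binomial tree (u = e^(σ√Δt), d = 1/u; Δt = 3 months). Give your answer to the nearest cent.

€17.34

CRR parameters: u = e^(σ√Δt) = e^(0.15·√0.25) = 1.0779, d = 1/u = 0.9277
Per-period rate: rΔt = 0.02·0.25 = 0.005, so R = e^0.005 = 1.0050
Risk-neutral probability p = (e^0.005 − 0.9277)/(1.0779 − 0.9277) = 0.0773/0.1501 = 0.5146
Terminal stock prices: S_u = 91.62, S_d = 78.86
Terminal payoffs (S − K): max(23.62, 0) = 23.62, max(10.86, 0) = 10.86
Node 0 (S = 85): V_0 = e^(−0.005)·[0.5146·23.6202 + 0.4854·10.8582] = 17.3392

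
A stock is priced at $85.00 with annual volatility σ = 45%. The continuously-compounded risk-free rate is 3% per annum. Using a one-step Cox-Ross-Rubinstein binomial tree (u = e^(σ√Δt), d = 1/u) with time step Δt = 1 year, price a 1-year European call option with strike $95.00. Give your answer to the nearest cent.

$15.69

CRR parameters: u = e^(σ√Δt) = e^(0.45·√1) = 1.5683, d = 1/u = 0.6376
Per-period rate: rΔt = 0.03·1 = 0.03, so R = e^0.03 = 1.0305
Risk-neutral probability p = (e^0.03 − 0.6376)/(1.5683 − 0.6376) = 0.3928/0.9307 = 0.4221
Terminal stock prices: S_u = 133.3, S_d = 54.2
Terminal payoffs (S − K): max(38.31, 0) = 38.31, max(-40.8, 0) = 0
Node 0 (S = 85): V_0 = e^(−0.03)·[0.4221·38.3065 + 0.5779·0.0000] = 15.6907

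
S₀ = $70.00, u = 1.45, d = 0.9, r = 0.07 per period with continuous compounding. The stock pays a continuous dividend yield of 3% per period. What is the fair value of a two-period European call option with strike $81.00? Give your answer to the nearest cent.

Per-period risk-free factor R = e^0.07 = 1.0725; dividend-adjusted growth = e^(0.07−0.03) = 1.0408.
Risk-neutral probability p = (1.0408 − 0.9)/(1.45 − 0.9) = 0.1408/0.5500 = 0.2560
Terminal stock prices: S_uu = 147.2, S_ud = 91.35, S_dd = 56.7
Terminal payoffs (S − K): max(66.18, 0) = 66.18, max(10.35, 0) = 10.35, max(-24.3, 0) = 0
Node u (S = 101.5): V_u = e^(−0.07)·[0.2560·66.1750 + 0.7440·10.3500] = 22.9763
Node d (S = 63): V_d = e^(−0.07)·[0.2560·10.3500 + 0.7440·0.0000] = 2.4707
Node 0 (S = 70): V_0 = e^(−0.07)·[0.2560·22.9763 + 0.7440·2.4707] = 7.1986

$7.20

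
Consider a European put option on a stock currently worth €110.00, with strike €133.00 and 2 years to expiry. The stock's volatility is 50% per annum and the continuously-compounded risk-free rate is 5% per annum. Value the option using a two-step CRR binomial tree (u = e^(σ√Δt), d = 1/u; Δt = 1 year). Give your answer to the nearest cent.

€37.70

CRR parameters: u = e^(σ√Δt) = e^(0.5·√1) = 1.6487, d = 1/u = 0.6065
Per-period rate: rΔt = 0.05·1 = 0.05, so R = e^0.05 = 1.0513
Risk-neutral probability p = (e^0.05 − 0.6065)/(1.6487 − 0.6065) = 0.4447/1.0422 = 0.4267
Terminal stock prices: S_uu = 299, S_ud = 110, S_dd = 40.47
Terminal payoffs (K − S): max(-166, 0) = 0, max(23, 0) = 23, max(92.53, 0) = 92.53
Node u (S = 181.4): V_u = e^(−0.05)·[0.4267·0.0000 + 0.5733·23.0000] = 12.5420
Node d (S = 66.72): V_d = e^(−0.05)·[0.4267·23.0000 + 0.5733·92.5333] = 59.7951
Node 0 (S = 110): V_0 = e^(−0.05)·[0.4267·12.5420 + 0.5733·59.7951] = 37.6977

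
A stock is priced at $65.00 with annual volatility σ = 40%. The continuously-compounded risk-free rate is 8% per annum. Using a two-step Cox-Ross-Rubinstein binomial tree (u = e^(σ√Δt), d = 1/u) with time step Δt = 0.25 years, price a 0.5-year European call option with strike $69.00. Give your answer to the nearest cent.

$6.73

CRR parameters: u = e^(σ√Δt) = e^(0.4·√0.25) = 1.2214, d = 1/u = 0.8187
Per-period rate: rΔt = 0.08·0.25 = 0.02, so R = e^0.02 = 1.0202
Risk-neutral probability p = (e^0.02 − 0.8187)/(1.2214 − 0.8187) = 0.2015/0.4027 = 0.5003
Terminal stock prices: S_uu = 96.97, S_ud = 65, S_dd = 43.57
Terminal payoffs (S − K): max(27.97, 0) = 27.97, max(-4, 0) = 0, max(-25.43, 0) = 0
Node u (S = 79.39): V_u = e^(−0.02)·[0.5003·27.9686 + 0.4997·0.0000] = 13.7166
Node d (S = 53.22): V_d = e^(−0.02)·[0.5003·0.0000 + 0.4997·0.0000] = 0.0000
Node 0 (S = 65): V_0 = e^(−0.02)·[0.5003·13.7166 + 0.4997·0.0000] = 6.7270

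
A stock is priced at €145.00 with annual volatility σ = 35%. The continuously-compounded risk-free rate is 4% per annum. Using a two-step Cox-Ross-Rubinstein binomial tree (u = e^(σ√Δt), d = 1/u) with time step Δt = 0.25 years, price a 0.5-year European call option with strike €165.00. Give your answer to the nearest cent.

€9.40

CRR parameters: u = e^(σ√Δt) = e^(0.35·√0.25) = 1.1912, d = 1/u = 0.8395
Per-period rate: rΔt = 0.04·0.25 = 0.01, so R = e^0.01 = 1.0101
Risk-neutral probability p = (e^0.01 − 0.8395)/(1.1912 − 0.8395) = 0.1706/0.3518 = 0.4849
Terminal stock prices: S_uu = 205.8, S_ud = 145, S_dd = 102.2
Terminal payoffs (S − K): max(40.76, 0) = 40.76, max(-20, 0) = 0, max(-62.82, 0) = 0
Node u (S = 172.7): V_u = e^(−0.01)·[0.4849·40.7648 + 0.5151·0.0000] = 19.5714
Node d (S = 121.7): V_d = e^(−0.01)·[0.4849·0.0000 + 0.5151·0.0000] = 0.0000
Node 0 (S = 145): V_0 = e^(−0.01)·[0.4849·19.5714 + 0.5151·0.0000] = 9.3963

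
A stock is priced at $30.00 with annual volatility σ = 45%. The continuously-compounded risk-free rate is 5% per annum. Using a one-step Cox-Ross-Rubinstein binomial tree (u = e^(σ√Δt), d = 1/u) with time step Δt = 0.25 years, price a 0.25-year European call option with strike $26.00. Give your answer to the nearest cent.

CRR parameters: u = e^(σ√Δt) = e^(0.45·√0.25) = 1.2523, d = 1/u = 0.7985
Per-period rate: rΔt = 0.05·0.25 = 0.0125, so R = e^0.0125 = 1.0126
Risk-neutral probability p = (e^0.0125 − 0.7985)/(1.2523 − 0.7985) = 0.2141/0.4538 = 0.4717
Terminal stock prices: S_u = 37.57, S_d = 23.96
Terminal payoffs (S − K): max(11.57, 0) = 11.57, max(-2.045, 0) = 0
Node 0 (S = 30): V_0 = e^(−0.0125)·[0.4717·11.5697 + 0.5283·0.0000] = 5.3897

$5.39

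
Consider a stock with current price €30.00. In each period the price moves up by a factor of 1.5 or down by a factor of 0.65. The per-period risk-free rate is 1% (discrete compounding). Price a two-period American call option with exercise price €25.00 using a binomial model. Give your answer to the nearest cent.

€9.51

Risk-neutral probability p = (1 + 0.01 − 0.65)/(1.5 − 0.65) = 0.3600/0.8500 = 0.4235
Terminal stock prices: S_uu = 67.5, S_ud = 29.25, S_dd = 12.68
Terminal payoffs (S − K): max(42.5, 0) = 42.5, max(4.25, 0) = 4.25, max(-12.32, 0) = 0
Node u (S = 45): continuation = 1/1.01·[0.4235·42.5000 + 0.5765·4.2500] = 20.2475; exercise value = 20.0000 ≤ continuation, so V_u = 20.2475
Node d (S = 19.5): continuation = 1/1.01·[0.4235·4.2500 + 0.5765·0.0000] = 1.7822; exercise value = 0.0000 ≤ continuation, so V_d = 1.7822
Node 0 (S = 30): continuation = 1/1.01·[0.4235·20.2475 + 0.5765·1.7822] = 9.5077; exercise value = 5.0000 ≤ continuation, so V_0 = 9.5077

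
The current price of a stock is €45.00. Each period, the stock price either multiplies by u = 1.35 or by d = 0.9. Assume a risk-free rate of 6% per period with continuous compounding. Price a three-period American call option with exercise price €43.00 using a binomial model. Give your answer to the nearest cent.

Risk-neutral probability p = (e^0.06 − 0.9)/(1.35 − 0.9) = 0.1618/0.4500 = 0.3596
Terminal stock prices: S_uuu = 110.7, S_uud = 73.81, S_udd = 49.21, S_ddd = 32.81
Terminal payoffs (S − K): max(67.72, 0) = 67.72, max(30.81, 0) = 30.81, max(6.208, 0) = 6.208, max(-10.19, 0) = 0
Node uu (S = 82.01): continuation = e^(−0.06)·[0.3596·67.7169 + 0.6404·30.8113] = 41.5166; exercise value = 39.0125 ≤ continuation, so V_uu = 41.5166
Node ud (S = 54.68): continuation = e^(−0.06)·[0.3596·30.8113 + 0.6404·6.2075] = 14.1791; exercise value = 11.6750 ≤ continuation, so V_ud = 14.1791
Node dd (S = 36.45): continuation = e^(−0.06)·[0.3596·6.2075 + 0.6404·0.0000] = 2.1024; exercise value = 0.0000 ≤ continuation, so V_dd = 2.1024
Node u (S = 60.75): continuation = e^(−0.06)·[0.3596·41.5166 + 0.6404·14.1791] = 22.6124; exercise value = 17.7500 ≤ continuation, so V_u = 22.6124
Node d (S = 40.5): continuation = e^(−0.06)·[0.3596·14.1791 + 0.6404·2.1024] = 6.0703; exercise value = 0.0000 ≤ continuation, so V_d = 6.0703
Node 0 (S = 45): continuation = e^(−0.06)·[0.3596·22.6124 + 0.6404·6.0703] = 11.3195; exercise value = 2.0000 ≤ continuation, so V_0 = 11.3195

€11.32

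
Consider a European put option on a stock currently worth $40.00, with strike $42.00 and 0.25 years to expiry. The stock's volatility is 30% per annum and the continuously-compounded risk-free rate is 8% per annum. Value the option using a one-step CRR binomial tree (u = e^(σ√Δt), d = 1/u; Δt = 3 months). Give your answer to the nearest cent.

CRR parameters: u = e^(σ√Δt) = e^(0.3·√0.25) = 1.1618, d = 1/u = 0.8607
Per-period rate: rΔt = 0.08·0.25 = 0.02, so R = e^0.02 = 1.0202
Risk-neutral probability p = (e^0.02 − 0.8607)/(1.1618 − 0.8607) = 0.1595/0.3011 = 0.5297
Terminal stock prices: S_u = 46.47, S_d = 34.43
Terminal payoffs (K − S): max(-4.473, 0) = 0, max(7.572, 0) = 7.572
Node 0 (S = 40): V_0 = e^(−0.02)·[0.5297·0.0000 + 0.4703·7.5717] = 3.4908

$3.49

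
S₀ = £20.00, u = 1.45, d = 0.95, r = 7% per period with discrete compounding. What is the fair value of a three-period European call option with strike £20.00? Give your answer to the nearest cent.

Risk-neutral probability p = (1 + 0.07 − 0.95)/(1.45 − 0.95) = 0.1200/0.5000 = 0.2400
Terminal stock prices: S_uuu = 60.97, S_uud = 39.95, S_udd = 26.17, S_ddd = 17.15
Terminal payoffs (S − K): max(40.97, 0) = 40.97, max(19.95, 0) = 19.95, max(6.172, 0) = 6.172, max(-2.853, 0) = 0
Node uu (S = 42.05): V_uu = 1/1.07·[0.2400·40.9725 + 0.7600·19.9475] = 23.3584
Node ud (S = 27.55): V_ud = 1/1.07·[0.2400·19.9475 + 0.7600·6.1725] = 8.8584
Node dd (S = 18.05): V_dd = 1/1.07·[0.2400·6.1725 + 0.7600·0.0000] = 1.3845
Node u (S = 29): V_u = 1/1.07·[0.2400·23.3584 + 0.7600·8.8584] = 11.5312
Node d (S = 19): V_d = 1/1.07·[0.2400·8.8584 + 0.7600·1.3845] = 2.9703
Node 0 (S = 20): V_0 = 1/1.07·[0.2400·11.5312 + 0.7600·2.9703] = 4.6962

£4.70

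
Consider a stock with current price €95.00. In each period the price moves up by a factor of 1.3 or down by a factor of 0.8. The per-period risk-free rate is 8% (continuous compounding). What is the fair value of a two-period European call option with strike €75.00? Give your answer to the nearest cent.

Risk-neutral probability p = (e^0.08 − 0.8)/(1.3 − 0.8) = 0.2833/0.5000 = 0.5666
Terminal stock prices: S_uu = 160.6, S_ud = 98.8, S_dd = 60.8
Terminal payoffs (S − K): max(85.55, 0) = 85.55, max(23.8, 0) = 23.8, max(-14.2, 0) = 0
Node u (S = 123.5): V_u = e^(−0.08)·[0.5666·85.5500 + 0.4334·23.8000] = 54.2663
Node d (S = 76): V_d = e^(−0.08)·[0.5666·23.8000 + 0.4334·0.0000] = 12.4477
Node 0 (S = 95): V_0 = e^(−0.08)·[0.5666·54.2663 + 0.4334·12.4477] = 33.3624

€33.36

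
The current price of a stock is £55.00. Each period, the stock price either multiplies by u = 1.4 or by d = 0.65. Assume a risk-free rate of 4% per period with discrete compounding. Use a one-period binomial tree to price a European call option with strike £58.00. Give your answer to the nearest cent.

£9.50

Risk-neutral probability p = (1 + 0.04 − 0.65)/(1.4 − 0.65) = 0.3900/0.7500 = 0.5200
Terminal stock prices: S_u = 77, S_d = 35.75
Terminal payoffs (S − K): max(19, 0) = 19, max(-22.25, 0) = 0
Node 0 (S = 55): V_0 = 1/1.04·[0.5200·19.0000 + 0.4800·0.0000] = 9.5000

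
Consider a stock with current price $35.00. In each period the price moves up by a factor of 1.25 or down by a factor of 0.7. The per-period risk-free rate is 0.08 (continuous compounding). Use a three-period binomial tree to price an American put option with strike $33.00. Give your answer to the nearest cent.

Risk-neutral probability p = (e^0.08 − 0.7)/(1.25 − 0.7) = 0.3833/0.5500 = 0.6969
Terminal stock prices: S_uuu = 68.36, S_uud = 38.28, S_udd = 21.44, S_ddd = 12
Terminal payoffs (K − S): max(-35.36, 0) = 0, max(-5.281, 0) = 0, max(11.56, 0) = 11.56, max(21, 0) = 21
Node uu (S = 54.69): continuation = e^(−0.08)·[0.6969·0.0000 + 0.3031·0.0000] = 0.0000; exercise value = 0.0000 ≤ continuation, so V_uu = 0.0000
Node ud (S = 30.62): continuation = e^(−0.08)·[0.6969·0.0000 + 0.3031·11.5625] = 3.2353; exercise value = 2.3750 ≤ continuation, so V_ud = 3.2353
Node dd (S = 17.15): continuation = e^(−0.08)·[0.6969·11.5625 + 0.3031·20.9950] = 13.3128; exercise value = 15.8500 > continuation, so V_dd = 15.8500 (exercise)
Node u (S = 43.75): continuation = e^(−0.08)·[0.6969·0.0000 + 0.3031·3.2353] = 0.9053; exercise value = 0.0000 ≤ continuation, so V_u = 0.9053
Node d (S = 24.5): continuation = e^(−0.08)·[0.6969·3.2353 + 0.3031·15.8500] = 6.5163; exercise value = 8.5000 > continuation, so V_d = 8.5000 (exercise)
Node 0 (S = 35): continuation = e^(−0.08)·[0.6969·0.9053 + 0.3031·8.5000] = 2.9607; exercise value = 0.0000 ≤ continuation, so V_0 = 2.9607

$2.96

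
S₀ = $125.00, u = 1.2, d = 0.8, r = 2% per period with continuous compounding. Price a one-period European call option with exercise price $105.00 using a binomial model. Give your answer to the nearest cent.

$24.28

Risk-neutral probability p = (e^0.02 − 0.8)/(1.2 − 0.8) = 0.2202/0.4000 = 0.5505
Terminal stock prices: S_u = 150, S_d = 100
Terminal payoffs (S − K): max(45, 0) = 45, max(-5, 0) = 0
Node 0 (S = 125): V_0 = e^(−0.02)·[0.5505·45.0000 + 0.4495·0.0000] = 24.2821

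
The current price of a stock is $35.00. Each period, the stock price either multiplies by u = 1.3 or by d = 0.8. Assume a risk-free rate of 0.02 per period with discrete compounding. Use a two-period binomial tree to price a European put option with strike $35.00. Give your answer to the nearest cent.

$3.80

Risk-neutral probability p = (1 + 0.02 − 0.8)/(1.3 − 0.8) = 0.2200/0.5000 = 0.4400
Terminal stock prices: S_uu = 59.15, S_ud = 36.4, S_dd = 22.4
Terminal payoffs (K − S): max(-24.15, 0) = 0, max(-1.4, 0) = 0, max(12.6, 0) = 12.6
Node u (S = 45.5): V_u = 1/1.02·[0.4400·0.0000 + 0.5600·0.0000] = 0.0000
Node d (S = 28): V_d = 1/1.02·[0.4400·0.0000 + 0.5600·12.6000] = 6.9176
Node 0 (S = 35): V_0 = 1/1.02·[0.4400·0.0000 + 0.5600·6.9176] = 3.7979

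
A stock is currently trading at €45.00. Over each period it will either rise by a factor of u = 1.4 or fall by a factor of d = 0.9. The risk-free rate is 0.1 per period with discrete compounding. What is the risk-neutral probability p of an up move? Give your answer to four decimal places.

Risk-neutral probability p = (1 + 0.1 − 0.9)/(1.4 − 0.9) = 0.2000/0.5000 = 0.4000

p = 0.4000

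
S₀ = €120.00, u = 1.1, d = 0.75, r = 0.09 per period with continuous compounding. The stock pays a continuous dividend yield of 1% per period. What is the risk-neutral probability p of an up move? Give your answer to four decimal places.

Per-period risk-free factor R = e^0.09 = 1.0942; dividend-adjusted growth = e^(0.09−0.01) = 1.0833.
Risk-neutral probability p = (1.0833 − 0.75)/(1.1 − 0.75) = 0.3333/0.3500 = 0.9522

p = 0.9522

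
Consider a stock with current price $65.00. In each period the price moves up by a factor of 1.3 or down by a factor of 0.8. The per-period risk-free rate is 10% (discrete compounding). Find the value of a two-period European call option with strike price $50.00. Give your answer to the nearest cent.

$24.79

Risk-neutral probability p = (1 + 0.1 − 0.8)/(1.3 − 0.8) = 0.3000/0.5000 = 0.6000
Terminal stock prices: S_uu = 109.9, S_ud = 67.6, S_dd = 41.6
Terminal payoffs (S − K): max(59.85, 0) = 59.85, max(17.6, 0) = 17.6, max(-8.4, 0) = 0
Node u (S = 84.5): V_u = 1/1.1·[0.6000·59.8500 + 0.4000·17.6000] = 39.0455
Node d (S = 52): V_d = 1/1.1·[0.6000·17.6000 + 0.4000·0.0000] = 9.6000
Node 0 (S = 65): V_0 = 1/1.1·[0.6000·39.0455 + 0.4000·9.6000] = 24.7884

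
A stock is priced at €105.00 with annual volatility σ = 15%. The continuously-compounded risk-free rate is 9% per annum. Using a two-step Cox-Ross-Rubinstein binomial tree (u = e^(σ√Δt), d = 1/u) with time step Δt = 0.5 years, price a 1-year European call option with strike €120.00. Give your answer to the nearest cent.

CRR parameters: u = e^(σ√Δt) = e^(0.15·√0.5) = 1.1119, d = 1/u = 0.8994
Per-period rate: rΔt = 0.09·0.5 = 0.045, so R = e^0.045 = 1.0460
Risk-neutral probability p = (e^0.045 − 0.8994)/(1.1119 − 0.8994) = 0.1467/0.2125 = 0.6901
Terminal stock prices: S_uu = 129.8, S_ud = 105, S_dd = 84.93
Terminal payoffs (S − K): max(9.813, 0) = 9.813, max(-15, 0) = 0, max(-35.07, 0) = 0
Node u (S = 116.7): V_u = e^(−0.045)·[0.6901·9.8127 + 0.3099·0.0000] = 6.4736
Node d (S = 94.43): V_d = e^(−0.045)·[0.6901·0.0000 + 0.3099·0.0000] = 0.0000
Node 0 (S = 105): V_0 = e^(−0.045)·[0.6901·6.4736 + 0.3099·0.0000] = 4.2707

€4.27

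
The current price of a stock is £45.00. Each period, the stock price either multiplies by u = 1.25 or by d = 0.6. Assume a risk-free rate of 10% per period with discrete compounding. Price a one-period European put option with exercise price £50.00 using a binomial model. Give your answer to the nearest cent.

£4.83

Risk-neutral probability p = (1 + 0.1 − 0.6)/(1.25 − 0.6) = 0.5000/0.6500 = 0.7692
Terminal stock prices: S_u = 56.25, S_d = 27
Terminal payoffs (K − S): max(-6.25, 0) = 0, max(23, 0) = 23
Node 0 (S = 45): V_0 = 1/1.1·[0.7692·0.0000 + 0.2308·23.0000] = 4.8252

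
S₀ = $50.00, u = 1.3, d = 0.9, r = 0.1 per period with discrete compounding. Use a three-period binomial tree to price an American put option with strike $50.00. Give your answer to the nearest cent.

$2.27

Risk-neutral probability p = (1 + 0.1 − 0.9)/(1.3 − 0.9) = 0.2000/0.4000 = 0.5000
Terminal stock prices: S_uuu = 109.9, S_uud = 76.05, S_udd = 52.65, S_ddd = 36.45
Terminal payoffs (K − S): max(-59.85, 0) = 0, max(-26.05, 0) = 0, max(-2.65, 0) = 0, max(13.55, 0) = 13.55
Node uu (S = 84.5): continuation = 1/1.1·[0.5000·0.0000 + 0.5000·0.0000] = 0.0000; exercise value = 0.0000 ≤ continuation, so V_uu = 0.0000
Node ud (S = 58.5): continuation = 1/1.1·[0.5000·0.0000 + 0.5000·0.0000] = 0.0000; exercise value = 0.0000 ≤ continuation, so V_ud = 0.0000
Node dd (S = 40.5): continuation = 1/1.1·[0.5000·0.0000 + 0.5000·13.5500] = 6.1591; exercise value = 9.5000 > continuation, so V_dd = 9.5000 (exercise)
Node u (S = 65): continuation = 1/1.1·[0.5000·0.0000 + 0.5000·0.0000] = 0.0000; exercise value = 0.0000 ≤ continuation, so V_u = 0.0000
Node d (S = 45): continuation = 1/1.1·[0.5000·0.0000 + 0.5000·9.5000] = 4.3182; exercise value = 5.0000 > continuation, so V_d = 5.0000 (exercise)
Node 0 (S = 50): continuation = 1/1.1·[0.5000·0.0000 + 0.5000·5.0000] = 2.2727; exercise value = 0.0000 ≤ continuation, so V_0 = 2.2727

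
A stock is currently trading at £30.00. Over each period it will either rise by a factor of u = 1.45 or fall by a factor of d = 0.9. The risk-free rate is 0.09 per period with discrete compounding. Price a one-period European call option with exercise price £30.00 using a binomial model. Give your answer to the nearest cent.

Risk-neutral probability p = (1 + 0.09 − 0.9)/(1.45 − 0.9) = 0.1900/0.5500 = 0.3455
Terminal stock prices: S_u = 43.5, S_d = 27
Terminal payoffs (S − K): max(13.5, 0) = 13.5, max(-3, 0) = 0
Node 0 (S = 30): V_0 = 1/1.09·[0.3455·13.5000 + 0.6545·0.0000] = 4.2786

£4.28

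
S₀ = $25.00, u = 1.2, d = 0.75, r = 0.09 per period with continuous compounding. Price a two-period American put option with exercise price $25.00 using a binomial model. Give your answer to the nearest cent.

$1.72

Risk-neutral probability p = (e^0.09 − 0.75)/(1.2 − 0.75) = 0.3442/0.4500 = 0.7648
Terminal stock prices: S_uu = 36, S_ud = 22.5, S_dd = 14.06
Terminal payoffs (K − S): max(-11, 0) = 0, max(2.5, 0) = 2.5, max(10.94, 0) = 10.94
Node u (S = 30): continuation = e^(−0.09)·[0.7648·0.0000 + 0.2352·2.5000] = 0.5373; exercise value = 0.0000 ≤ continuation, so V_u = 0.5373
Node d (S = 18.75): continuation = e^(−0.09)·[0.7648·2.5000 + 0.2352·10.9375] = 4.0983; exercise value = 6.2500 > continuation, so V_d = 6.2500 (exercise)
Node 0 (S = 25): continuation = e^(−0.09)·[0.7648·0.5373 + 0.2352·6.2500] = 1.7189; exercise value = 0.0000 ≤ continuation, so V_0 = 1.7189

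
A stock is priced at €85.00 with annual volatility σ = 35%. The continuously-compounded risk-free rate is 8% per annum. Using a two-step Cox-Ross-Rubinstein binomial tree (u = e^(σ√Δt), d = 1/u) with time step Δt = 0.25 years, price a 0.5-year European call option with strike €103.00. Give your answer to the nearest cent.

€4.47

CRR parameters: u = e^(σ√Δt) = e^(0.35·√0.25) = 1.1912, d = 1/u = 0.8395
Per-period rate: rΔt = 0.08·0.25 = 0.02, so R = e^0.02 = 1.0202
Risk-neutral probability p = (e^0.02 − 0.8395)/(1.1912 − 0.8395) = 0.1807/0.3518 = 0.5138
Terminal stock prices: S_uu = 120.6, S_ud = 85, S_dd = 59.9
Terminal payoffs (S − K): max(17.62, 0) = 17.62, max(-18, 0) = 0, max(-43.1, 0) = 0
Node u (S = 101.3): V_u = e^(−0.02)·[0.5138·17.6207 + 0.4862·0.0000] = 8.8740
Node d (S = 71.35): V_d = e^(−0.02)·[0.5138·0.0000 + 0.4862·0.0000] = 0.0000
Node 0 (S = 85): V_0 = e^(−0.02)·[0.5138·8.8740 + 0.4862·0.0000] = 4.4691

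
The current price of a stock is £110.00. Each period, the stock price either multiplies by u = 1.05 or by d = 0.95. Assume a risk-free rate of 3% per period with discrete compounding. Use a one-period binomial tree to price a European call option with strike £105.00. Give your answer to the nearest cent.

Risk-neutral probability p = (1 + 0.03 − 0.95)/(1.05 − 0.95) = 0.0800/0.1000 = 0.8000
Terminal stock prices: S_u = 115.5, S_d = 104.5
Terminal payoffs (S − K): max(10.5, 0) = 10.5, max(-0.5, 0) = 0
Node 0 (S = 110): V_0 = 1/1.03·[0.8000·10.5000 + 0.2000·0.0000] = 8.1553

£8.16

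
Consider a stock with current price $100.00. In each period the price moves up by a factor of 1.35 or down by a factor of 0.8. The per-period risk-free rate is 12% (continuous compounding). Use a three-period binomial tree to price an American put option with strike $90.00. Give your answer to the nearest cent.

$3.84

Risk-neutral probability p = (e^0.12 − 0.8)/(1.35 − 0.8) = 0.3275/0.5500 = 0.5954
Terminal stock prices: S_uuu = 246, S_uud = 145.8, S_udd = 86.4, S_ddd = 51.2
Terminal payoffs (K − S): max(-156, 0) = 0, max(-55.8, 0) = 0, max(3.6, 0) = 3.6, max(38.8, 0) = 38.8
Node uu (S = 182.3): continuation = e^(−0.12)·[0.5954·0.0000 + 0.4046·0.0000] = 0.0000; exercise value = 0.0000 ≤ continuation, so V_uu = 0.0000
Node ud (S = 108): continuation = e^(−0.12)·[0.5954·0.0000 + 0.4046·3.6000] = 1.2917; exercise value = 0.0000 ≤ continuation, so V_ud = 1.2917
Node dd (S = 64): continuation = e^(−0.12)·[0.5954·3.6000 + 0.4046·38.8000] = 15.8228; exercise value = 26.0000 > continuation, so V_dd = 26.0000 (exercise)
Node u (S = 135): continuation = e^(−0.12)·[0.5954·0.0000 + 0.4046·1.2917] = 0.4635; exercise value = 0.0000 ≤ continuation, so V_u = 0.4635
Node d (S = 80): continuation = e^(−0.12)·[0.5954·1.2917 + 0.4046·26.0000] = 10.0111; exercise value = 10.0000 ≤ continuation, so V_d = 10.0111
Node 0 (S = 100): continuation = e^(−0.12)·[0.5954·0.4635 + 0.4046·10.0111] = 3.8368; exercise value = 0.0000 ≤ continuation, so V_0 = 3.8368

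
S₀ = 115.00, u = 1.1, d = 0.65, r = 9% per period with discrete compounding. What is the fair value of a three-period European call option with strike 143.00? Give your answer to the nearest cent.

7.27

Risk-neutral probability p = (1 + 0.09 − 0.65)/(1.1 − 0.65) = 0.4400/0.4500 = 0.9778
Terminal stock prices: S_uuu = 153.1, S_uud = 90.45, S_udd = 53.45, S_ddd = 31.58
Terminal payoffs (S − K): max(10.07, 0) = 10.07, max(-52.55, 0) = 0, max(-89.55, 0) = 0, max(-111.4, 0) = 0
Node uu (S = 139.2): V_uu = 1/1.09·[0.9778·10.0650 + 0.0222·0.0000] = 9.0287
Node ud (S = 82.23): V_ud = 1/1.09·[0.9778·0.0000 + 0.0222·0.0000] = 0.0000
Node dd (S = 48.59): V_dd = 1/1.09·[0.9778·0.0000 + 0.0222·0.0000] = 0.0000
Node u (S = 126.5): V_u = 1/1.09·[0.9778·9.0287 + 0.0222·0.0000] = 8.0992
Node d (S = 74.75): V_d = 1/1.09·[0.9778·0.0000 + 0.0222·0.0000] = 0.0000
Node 0 (S = 115): V_0 = 1/1.09·[0.9778·8.0992 + 0.0222·0.0000] = 7.2653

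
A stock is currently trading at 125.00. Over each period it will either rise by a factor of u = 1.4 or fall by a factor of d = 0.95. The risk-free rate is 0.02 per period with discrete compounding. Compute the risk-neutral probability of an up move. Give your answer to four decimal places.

p = 0.1556

Risk-neutral probability p = (1 + 0.02 − 0.95)/(1.4 − 0.95) = 0.0700/0.4500 = 0.1556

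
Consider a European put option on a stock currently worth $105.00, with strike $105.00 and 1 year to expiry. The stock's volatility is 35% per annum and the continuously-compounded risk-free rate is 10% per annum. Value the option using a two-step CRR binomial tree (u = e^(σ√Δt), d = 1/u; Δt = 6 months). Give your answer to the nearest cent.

$7.82

CRR parameters: u = e^(σ√Δt) = e^(0.35·√0.5) = 1.2808, d = 1/u = 0.7808
Per-period rate: rΔt = 0.1·0.5 = 0.05, so R = e^0.05 = 1.0513
Risk-neutral probability p = (e^0.05 − 0.7808)/(1.2808 − 0.7808) = 0.2705/0.5000 = 0.5410
Terminal stock prices: S_uu = 172.2, S_ud = 105, S_dd = 64.01
Terminal payoffs (K − S): max(-67.25, 0) = 0, max(0, 0) = 0, max(40.99, 0) = 40.99
Node u (S = 134.5): V_u = e^(−0.05)·[0.5410·0.0000 + 0.4590·0.0000] = 0.0000
Node d (S = 81.98): V_d = e^(−0.05)·[0.5410·0.0000 + 0.4590·40.9934] = 17.8993
Node 0 (S = 105): V_0 = e^(−0.05)·[0.5410·0.0000 + 0.4590·17.8993] = 7.8155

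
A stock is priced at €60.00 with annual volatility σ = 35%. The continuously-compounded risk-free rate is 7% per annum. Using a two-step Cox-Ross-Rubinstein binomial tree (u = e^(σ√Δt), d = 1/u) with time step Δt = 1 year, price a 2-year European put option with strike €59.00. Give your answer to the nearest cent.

€5.98

CRR parameters: u = e^(σ√Δt) = e^(0.35·√1) = 1.4191, d = 1/u = 0.7047
Per-period rate: rΔt = 0.07·1 = 0.07, so R = e^0.07 = 1.0725
Risk-neutral probability p = (e^0.07 − 0.7047)/(1.4191 − 0.7047) = 0.3678/0.7144 = 0.5149
Terminal stock prices: S_uu = 120.8, S_ud = 60, S_dd = 29.8
Terminal payoffs (K − S): max(-61.83, 0) = 0, max(-1, 0) = 0, max(29.2, 0) = 29.2
Node u (S = 85.14): V_u = e^(−0.07)·[0.5149·0.0000 + 0.4851·0.0000] = 0.0000
Node d (S = 42.28): V_d = e^(−0.07)·[0.5149·0.0000 + 0.4851·29.2049] = 13.2100
Node 0 (S = 60): V_0 = e^(−0.07)·[0.5149·0.0000 + 0.4851·13.2100] = 5.9752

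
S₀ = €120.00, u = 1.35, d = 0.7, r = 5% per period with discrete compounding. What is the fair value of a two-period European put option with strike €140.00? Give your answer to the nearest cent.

€27.68

Risk-neutral probability p = (1 + 0.05 − 0.7)/(1.35 − 0.7) = 0.3500/0.6500 = 0.5385
Terminal stock prices: S_uu = 218.7, S_ud = 113.4, S_dd = 58.8
Terminal payoffs (K − S): max(-78.7, 0) = 0, max(26.6, 0) = 26.6, max(81.2, 0) = 81.2
Node u (S = 162): V_u = 1/1.05·[0.5385·0.0000 + 0.4615·26.6000] = 11.6923
Node d (S = 84): V_d = 1/1.05·[0.5385·26.6000 + 0.4615·81.2000] = 49.3333
Node 0 (S = 120): V_0 = 1/1.05·[0.5385·11.6923 + 0.4615·49.3333] = 27.6810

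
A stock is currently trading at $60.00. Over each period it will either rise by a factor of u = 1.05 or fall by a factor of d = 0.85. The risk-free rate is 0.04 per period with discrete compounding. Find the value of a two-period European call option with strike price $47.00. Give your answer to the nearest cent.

Risk-neutral probability p = (1 + 0.04 − 0.85)/(1.05 − 0.85) = 0.1900/0.2000 = 0.9500
Terminal stock prices: S_uu = 66.15, S_ud = 53.55, S_dd = 43.35
Terminal payoffs (S − K): max(19.15, 0) = 19.15, max(6.55, 0) = 6.55, max(-3.65, 0) = 0
Node u (S = 63): V_u = 1/1.04·[0.9500·19.1500 + 0.0500·6.5500] = 17.8077
Node d (S = 51): V_d = 1/1.04·[0.9500·6.5500 + 0.0500·0.0000] = 5.9832
Node 0 (S = 60): V_0 = 1/1.04·[0.9500·17.8077 + 0.0500·5.9832] = 16.5543

$16.55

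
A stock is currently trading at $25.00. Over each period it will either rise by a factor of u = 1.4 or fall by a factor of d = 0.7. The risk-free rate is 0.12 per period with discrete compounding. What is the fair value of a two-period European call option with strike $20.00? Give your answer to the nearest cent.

Risk-neutral probability p = (1 + 0.12 − 0.7)/(1.4 − 0.7) = 0.4200/0.7000 = 0.6000
Terminal stock prices: S_uu = 49, S_ud = 24.5, S_dd = 12.25
Terminal payoffs (S − K): max(29, 0) = 29, max(4.5, 0) = 4.5, max(-7.75, 0) = 0
Node u (S = 35): V_u = 1/1.12·[0.6000·29.0000 + 0.4000·4.5000] = 17.1429
Node d (S = 17.5): V_d = 1/1.12·[0.6000·4.5000 + 0.4000·0.0000] = 2.4107
Node 0 (S = 25): V_0 = 1/1.12·[0.6000·17.1429 + 0.4000·2.4107] = 10.0446

$10.04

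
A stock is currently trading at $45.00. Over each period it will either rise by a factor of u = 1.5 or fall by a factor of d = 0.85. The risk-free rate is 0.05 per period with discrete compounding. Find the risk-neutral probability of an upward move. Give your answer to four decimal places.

Risk-neutral probability p = (1 + 0.05 − 0.85)/(1.5 − 0.85) = 0.2000/0.6500 = 0.3077

p = 0.3077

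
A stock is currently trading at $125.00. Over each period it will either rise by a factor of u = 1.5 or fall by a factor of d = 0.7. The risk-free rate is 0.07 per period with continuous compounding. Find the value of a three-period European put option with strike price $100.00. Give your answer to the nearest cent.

Risk-neutral probability p = (e^0.07 − 0.7)/(1.5 − 0.7) = 0.3725/0.8000 = 0.4656
Terminal stock prices: S_uuu = 421.9, S_uud = 196.9, S_udd = 91.87, S_ddd = 42.87
Terminal payoffs (K − S): max(-321.9, 0) = 0, max(-96.88, 0) = 0, max(8.125, 0) = 8.125, max(57.13, 0) = 57.13
Node uu (S = 281.2): V_uu = e^(−0.07)·[0.4656·0.0000 + 0.5344·0.0000] = 0.0000
Node ud (S = 131.2): V_ud = e^(−0.07)·[0.4656·0.0000 + 0.5344·8.1250] = 4.0482
Node dd (S = 61.25): V_dd = e^(−0.07)·[0.4656·8.1250 + 0.5344·57.1250] = 31.9894
Node u (S = 187.5): V_u = e^(−0.07)·[0.4656·0.0000 + 0.5344·4.0482] = 2.0170
Node d (S = 87.5): V_d = e^(−0.07)·[0.4656·4.0482 + 0.5344·31.9894] = 17.6959
Node 0 (S = 125): V_0 = e^(−0.07)·[0.4656·2.0170 + 0.5344·17.6959] = 9.6924

$9.69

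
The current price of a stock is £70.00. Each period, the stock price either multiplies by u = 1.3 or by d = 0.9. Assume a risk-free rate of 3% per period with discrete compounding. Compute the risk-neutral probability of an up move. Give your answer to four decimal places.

Risk-neutral probability p = (1 + 0.03 − 0.9)/(1.3 − 0.9) = 0.1300/0.4000 = 0.3250

p = 0.3250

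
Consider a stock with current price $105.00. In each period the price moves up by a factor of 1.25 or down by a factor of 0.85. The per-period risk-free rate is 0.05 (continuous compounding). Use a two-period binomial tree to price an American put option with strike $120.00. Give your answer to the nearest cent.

Risk-neutral probability p = (e^0.05 − 0.85)/(1.25 − 0.85) = 0.2013/0.4000 = 0.5032
Terminal stock prices: S_uu = 164.1, S_ud = 111.6, S_dd = 75.86
Terminal payoffs (K − S): max(-44.06, 0) = 0, max(8.438, 0) = 8.438, max(44.14, 0) = 44.14
Node u (S = 131.2): continuation = e^(−0.05)·[0.5032·0.0000 + 0.4968·8.4375] = 3.9875; exercise value = 0.0000 ≤ continuation, so V_u = 3.9875
Node d (S = 89.25): continuation = e^(−0.05)·[0.5032·8.4375 + 0.4968·44.1375] = 24.8975; exercise value = 30.7500 > continuation, so V_d = 30.7500 (exercise)
Node 0 (S = 105): continuation = e^(−0.05)·[0.5032·3.9875 + 0.4968·30.7500] = 16.4408; exercise value = 15.0000 ≤ continuation, so V_0 = 16.4408

$16.44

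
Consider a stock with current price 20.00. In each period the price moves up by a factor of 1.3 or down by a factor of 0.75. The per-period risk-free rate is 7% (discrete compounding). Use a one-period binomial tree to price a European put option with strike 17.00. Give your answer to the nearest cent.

0.78

Risk-neutral probability p = (1 + 0.07 − 0.75)/(1.3 − 0.75) = 0.3200/0.5500 = 0.5818
Terminal stock prices: S_u = 26, S_d = 15
Terminal payoffs (K − S): max(-9, 0) = 0, max(2, 0) = 2
Node 0 (S = 20): V_0 = 1/1.07·[0.5818·0.0000 + 0.4182·2.0000] = 0.7816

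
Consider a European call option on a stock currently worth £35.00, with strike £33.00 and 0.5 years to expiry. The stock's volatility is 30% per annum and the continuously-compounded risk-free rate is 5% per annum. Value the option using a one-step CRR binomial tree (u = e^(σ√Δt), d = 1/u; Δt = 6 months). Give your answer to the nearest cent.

CRR parameters: u = e^(σ√Δt) = e^(0.3·√0.5) = 1.2363, d = 1/u = 0.8089
Per-period rate: rΔt = 0.05·0.5 = 0.025, so R = e^0.025 = 1.0253
Risk-neutral probability p = (e^0.025 − 0.8089)/(1.2363 − 0.8089) = 0.2165/0.4275 = 0.5064
Terminal stock prices: S_u = 43.27, S_d = 28.31
Terminal payoffs (S − K): max(10.27, 0) = 10.27, max(-4.69, 0) = 0
Node 0 (S = 35): V_0 = e^(−0.025)·[0.5064·10.2709 + 0.4936·0.0000] = 5.0726

£5.07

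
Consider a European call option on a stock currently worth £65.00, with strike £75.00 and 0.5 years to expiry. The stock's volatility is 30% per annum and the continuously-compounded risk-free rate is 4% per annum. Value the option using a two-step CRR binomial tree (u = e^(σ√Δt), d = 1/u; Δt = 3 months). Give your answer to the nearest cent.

CRR parameters: u = e^(σ√Δt) = e^(0.3·√0.25) = 1.1618, d = 1/u = 0.8607
Per-period rate: rΔt = 0.04·0.25 = 0.01, so R = e^0.01 = 1.0101
Risk-neutral probability p = (e^0.01 − 0.8607)/(1.1618 − 0.8607) = 0.1493/0.3011 = 0.4959
Terminal stock prices: S_uu = 87.74, S_ud = 65, S_dd = 48.15
Terminal payoffs (S − K): max(12.74, 0) = 12.74, max(-10, 0) = 0, max(-26.85, 0) = 0
Node u (S = 75.52): V_u = e^(−0.01)·[0.4959·12.7408 + 0.5041·0.0000] = 6.2559
Node d (S = 55.95): V_d = e^(−0.01)·[0.4959·0.0000 + 0.5041·0.0000] = 0.0000
Node 0 (S = 65): V_0 = e^(−0.01)·[0.4959·6.2559 + 0.5041·0.0000] = 3.0717

£3.07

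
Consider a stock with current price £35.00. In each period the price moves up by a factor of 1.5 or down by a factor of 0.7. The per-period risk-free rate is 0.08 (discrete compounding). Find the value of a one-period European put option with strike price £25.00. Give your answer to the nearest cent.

Risk-neutral probability p = (1 + 0.08 − 0.7)/(1.5 − 0.7) = 0.3800/0.8000 = 0.4750
Terminal stock prices: S_u = 52.5, S_d = 24.5
Terminal payoffs (K − S): max(-27.5, 0) = 0, max(0.5, 0) = 0.5
Node 0 (S = 35): V_0 = 1/1.08·[0.4750·0.0000 + 0.5250·0.5000] = 0.2431

£0.24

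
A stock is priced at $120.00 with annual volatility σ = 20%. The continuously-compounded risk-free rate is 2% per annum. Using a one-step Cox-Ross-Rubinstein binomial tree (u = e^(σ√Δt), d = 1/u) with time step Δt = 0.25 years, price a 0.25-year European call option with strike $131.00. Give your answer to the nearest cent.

$0.81

CRR parameters: u = e^(σ√Δt) = e^(0.2·√0.25) = 1.1052, d = 1/u = 0.9048
Per-period rate: rΔt = 0.02·0.25 = 0.005, so R = e^0.005 = 1.0050
Risk-neutral probability p = (e^0.005 − 0.9048)/(1.1052 − 0.9048) = 0.1002/0.2003 = 0.5000
Terminal stock prices: S_u = 132.6, S_d = 108.6
Terminal payoffs (S − K): max(1.621, 0) = 1.621, max(-22.42, 0) = 0
Node 0 (S = 120): V_0 = e^(−0.005)·[0.5000·1.6205 + 0.5000·0.0000] = 0.8063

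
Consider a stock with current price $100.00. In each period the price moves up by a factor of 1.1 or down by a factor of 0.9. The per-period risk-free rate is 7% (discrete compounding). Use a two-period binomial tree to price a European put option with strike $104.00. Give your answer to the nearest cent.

Risk-neutral probability p = (1 + 0.07 − 0.9)/(1.1 − 0.9) = 0.1700/0.2000 = 0.8500
Terminal stock prices: S_uu = 121, S_ud = 99, S_dd = 81
Terminal payoffs (K − S): max(-17, 0) = 0, max(5, 0) = 5, max(23, 0) = 23
Node u (S = 110): V_u = 1/1.07·[0.8500·0.0000 + 0.1500·5.0000] = 0.7009
Node d (S = 90): V_d = 1/1.07·[0.8500·5.0000 + 0.1500·23.0000] = 7.1963
Node 0 (S = 100): V_0 = 1/1.07·[0.8500·0.7009 + 0.1500·7.1963] = 1.5656

$1.57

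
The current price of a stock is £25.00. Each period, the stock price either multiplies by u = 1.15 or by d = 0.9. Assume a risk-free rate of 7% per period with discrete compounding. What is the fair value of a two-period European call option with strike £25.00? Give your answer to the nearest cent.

£3.59

Risk-neutral probability p = (1 + 0.07 − 0.9)/(1.15 − 0.9) = 0.1700/0.2500 = 0.6800
Terminal stock prices: S_uu = 33.06, S_ud = 25.87, S_dd = 20.25
Terminal payoffs (S − K): max(8.062, 0) = 8.062, max(0.875, 0) = 0.875, max(-4.75, 0) = 0
Node u (S = 28.75): V_u = 1/1.07·[0.6800·8.0625 + 0.3200·0.8750] = 5.3855
Node d (S = 22.5): V_d = 1/1.07·[0.6800·0.8750 + 0.3200·0.0000] = 0.5561
Node 0 (S = 25): V_0 = 1/1.07·[0.6800·5.3855 + 0.3200·0.5561] = 3.5889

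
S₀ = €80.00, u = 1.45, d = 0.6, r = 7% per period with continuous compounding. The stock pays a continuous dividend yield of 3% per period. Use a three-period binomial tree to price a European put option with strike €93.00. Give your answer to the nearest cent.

€21.82

Per-period risk-free factor R = e^0.07 = 1.0725; dividend-adjusted growth = e^(0.07−0.03) = 1.0408.
Risk-neutral probability p = (1.0408 − 0.6)/(1.45 − 0.6) = 0.4408/0.8500 = 0.5186
Terminal stock prices: S_uuu = 243.9, S_uud = 100.9, S_udd = 41.76, S_ddd = 17.28
Terminal payoffs (K − S): max(-150.9, 0) = 0, max(-7.92, 0) = 0, max(51.24, 0) = 51.24, max(75.72, 0) = 75.72
Node uu (S = 168.2): V_uu = e^(−0.07)·[0.5186·0.0000 + 0.4814·0.0000] = 0.0000
Node ud (S = 69.6): V_ud = e^(−0.07)·[0.5186·0.0000 + 0.4814·51.2400] = 22.9993
Node dd (S = 28.8): V_dd = e^(−0.07)·[0.5186·51.2400 + 0.4814·75.7200] = 58.7638
Node u (S = 116): V_u = e^(−0.07)·[0.5186·0.0000 + 0.4814·22.9993] = 10.3233
Node d (S = 48): V_d = e^(−0.07)·[0.5186·22.9993 + 0.4814·58.7638] = 37.4974
Node 0 (S = 80): V_0 = e^(−0.07)·[0.5186·10.3233 + 0.4814·37.4974] = 21.8226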